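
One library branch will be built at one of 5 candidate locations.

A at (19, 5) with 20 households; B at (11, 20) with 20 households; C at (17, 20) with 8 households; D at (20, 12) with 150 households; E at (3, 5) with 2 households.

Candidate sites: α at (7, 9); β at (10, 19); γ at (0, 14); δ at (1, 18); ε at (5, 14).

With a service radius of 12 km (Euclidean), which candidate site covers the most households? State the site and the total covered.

β, covering 28

Coverage radius r = 12 km; a point is covered iff (Δx)²+(Δy)² ≤ 12² = 144.
  α (7, 9): covers {B, E} → 22
  β (10, 19): covers {B, C} → 28
  γ (0, 14): covers {E} → 2
  δ (1, 18): covers {B} → 20
  ε (5, 14): covers {B, E} → 22
Maximum coverage at β: 28 households.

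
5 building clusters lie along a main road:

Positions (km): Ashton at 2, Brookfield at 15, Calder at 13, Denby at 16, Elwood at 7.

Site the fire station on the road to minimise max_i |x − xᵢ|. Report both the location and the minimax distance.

The 1-center on a line is the midpoint of the two extreme points: leftmost at 2, rightmost at 16.
Optimal location = (2 + 16)/2 = 9; maximum distance = (16 − 2)/2 = 7.

location 9, max distance 7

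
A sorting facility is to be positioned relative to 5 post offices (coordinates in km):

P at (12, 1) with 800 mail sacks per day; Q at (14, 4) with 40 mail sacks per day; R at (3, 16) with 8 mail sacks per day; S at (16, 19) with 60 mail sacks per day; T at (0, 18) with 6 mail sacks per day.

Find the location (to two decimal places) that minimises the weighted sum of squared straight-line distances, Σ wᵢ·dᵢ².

(12.19, 2.56)

The minimiser of Σwᵢ‖p−pᵢ‖² is the weighted centroid p* = (Σwᵢpᵢ)/(Σwᵢ).
Σwᵢ = 914.
Σwᵢxᵢ = 800·12 + 40·14 + 8·3 + 60·16 + 6·0 = 11144.
Σwᵢyᵢ = 800·1 + 40·4 + 8·16 + 60·19 + 6·18 = 2336.
x* = 11144/914 = 12.19, y* = 2336/914 = 2.56.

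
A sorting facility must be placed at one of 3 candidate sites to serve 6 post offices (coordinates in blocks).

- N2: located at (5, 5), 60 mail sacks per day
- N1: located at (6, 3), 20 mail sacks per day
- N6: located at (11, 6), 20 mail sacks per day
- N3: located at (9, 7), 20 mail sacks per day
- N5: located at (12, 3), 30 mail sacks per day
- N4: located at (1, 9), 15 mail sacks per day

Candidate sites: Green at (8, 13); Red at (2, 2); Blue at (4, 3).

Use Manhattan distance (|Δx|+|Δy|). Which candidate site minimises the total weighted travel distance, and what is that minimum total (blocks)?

Blue, total 975 blocks

Total weighted distance at each candidate:
  Green (8, 13): total = 1825
  Red (2, 2): total = 1410
  Blue (4, 3): total = 975
Minimum is at Blue with total 975 blocks.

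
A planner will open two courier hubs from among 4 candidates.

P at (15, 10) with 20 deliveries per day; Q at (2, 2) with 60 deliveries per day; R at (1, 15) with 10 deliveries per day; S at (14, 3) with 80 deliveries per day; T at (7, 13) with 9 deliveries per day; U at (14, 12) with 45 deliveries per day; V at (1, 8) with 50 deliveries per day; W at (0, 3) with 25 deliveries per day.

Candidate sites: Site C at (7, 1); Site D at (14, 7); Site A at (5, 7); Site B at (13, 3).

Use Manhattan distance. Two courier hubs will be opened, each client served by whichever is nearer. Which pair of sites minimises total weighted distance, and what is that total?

Evaluate every pair (each demand assigned to the nearer of the two):
  {Site D, Site A}: total = 1772
  {Site A, Site B}: total = 1857
  {Site C, Site D}: total = 2168
  {Site C, Site B}: total = 2253
  {Site D, Site B}: total = 2457
  {Site C, Site A}: total = 2637
Best pair: {Site D, Site A} with total 1772.

{Site D, Site A}, total 1772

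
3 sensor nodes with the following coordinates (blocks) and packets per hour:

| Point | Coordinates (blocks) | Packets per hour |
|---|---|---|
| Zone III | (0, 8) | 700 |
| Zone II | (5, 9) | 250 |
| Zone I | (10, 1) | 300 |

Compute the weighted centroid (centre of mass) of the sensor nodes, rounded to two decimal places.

The minimiser of Σwᵢ‖p−pᵢ‖² is the weighted centroid p* = (Σwᵢpᵢ)/(Σwᵢ).
Σwᵢ = 1250.
Σwᵢxᵢ = 700·0 + 250·5 + 300·10 = 4250.
Σwᵢyᵢ = 700·8 + 250·9 + 300·1 = 8150.
x* = 4250/1250 = 3.40, y* = 8150/1250 = 6.52.

(3.40, 6.52)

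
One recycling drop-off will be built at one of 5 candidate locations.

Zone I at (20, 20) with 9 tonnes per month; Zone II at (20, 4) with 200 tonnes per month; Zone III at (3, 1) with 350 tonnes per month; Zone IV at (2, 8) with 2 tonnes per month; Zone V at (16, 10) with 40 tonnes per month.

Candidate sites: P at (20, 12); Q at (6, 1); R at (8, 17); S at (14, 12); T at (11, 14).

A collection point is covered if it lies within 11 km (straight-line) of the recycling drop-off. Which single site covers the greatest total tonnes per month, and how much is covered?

Coverage radius r = 11 km; a point is covered iff (Δx)²+(Δy)² ≤ 11² = 121.
  P (20, 12): covers {Zone I, Zone II, Zone V} → 249
  Q (6, 1): covers {Zone III, Zone IV} → 352
  R (8, 17): covers {Zone IV, Zone V} → 42
  S (14, 12): covers {Zone I, Zone II, Zone V} → 249
  T (11, 14): covers {Zone I, Zone IV, Zone V} → 51
Maximum coverage at Q: 352 tonnes per month.

Q, covering 352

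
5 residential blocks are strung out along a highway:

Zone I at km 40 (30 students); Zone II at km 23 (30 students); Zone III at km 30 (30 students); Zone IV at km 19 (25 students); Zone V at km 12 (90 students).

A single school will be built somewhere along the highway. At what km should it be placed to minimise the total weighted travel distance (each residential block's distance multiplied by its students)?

For a sum of weighted absolute distances on a line, the optimum is the weighted median (not the mean). Total weight W = 205; half-weight = 102.5.
Sort by position and accumulate weight:
  km 12 (Zone V, w=90) → cum 90
  km 19 (Zone IV, w=25) → cum 115  ≥ 102.5 → median here
  km 23 (Zone II, w=30) → cum 145
  km 30 (Zone III, w=30) → cum 175
  km 40 (Zone I, w=30) → cum 205
Optimal location: km 19.

x = 19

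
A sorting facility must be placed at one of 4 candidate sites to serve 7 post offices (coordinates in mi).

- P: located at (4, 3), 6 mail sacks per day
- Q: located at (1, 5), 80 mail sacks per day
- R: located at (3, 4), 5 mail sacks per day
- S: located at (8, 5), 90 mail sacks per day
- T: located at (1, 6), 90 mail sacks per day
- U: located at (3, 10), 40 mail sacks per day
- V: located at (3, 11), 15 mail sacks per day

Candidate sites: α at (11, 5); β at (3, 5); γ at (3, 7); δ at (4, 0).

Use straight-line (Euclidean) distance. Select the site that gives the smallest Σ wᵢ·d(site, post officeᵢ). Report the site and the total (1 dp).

Total weighted distance at each candidate:
  α (11, 5): total = 2585.8
  β (3, 5): total = 1119.7
  γ (3, 7): total = 1131.9
  δ (4, 0): total = 2252.8
Minimum is at β with total 1119.7 mi.

β, total 1119.7 mi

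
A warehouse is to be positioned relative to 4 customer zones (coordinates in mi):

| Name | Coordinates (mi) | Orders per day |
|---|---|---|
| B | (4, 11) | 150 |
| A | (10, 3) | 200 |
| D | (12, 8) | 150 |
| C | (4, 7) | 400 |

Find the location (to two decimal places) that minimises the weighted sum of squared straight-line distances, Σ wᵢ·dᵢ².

(6.67, 6.94)

The minimiser of Σwᵢ‖p−pᵢ‖² is the weighted centroid p* = (Σwᵢpᵢ)/(Σwᵢ).
Σwᵢ = 900.
Σwᵢxᵢ = 150·4 + 200·10 + 150·12 + 400·4 = 6000.
Σwᵢyᵢ = 150·11 + 200·3 + 150·8 + 400·7 = 6250.
x* = 6000/900 = 6.67, y* = 6250/900 = 6.94.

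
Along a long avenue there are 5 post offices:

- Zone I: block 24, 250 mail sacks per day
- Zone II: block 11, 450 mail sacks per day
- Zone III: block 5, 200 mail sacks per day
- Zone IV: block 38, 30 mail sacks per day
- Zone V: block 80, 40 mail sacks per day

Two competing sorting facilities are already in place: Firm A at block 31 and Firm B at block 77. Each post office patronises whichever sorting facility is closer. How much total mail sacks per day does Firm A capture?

930

The indifferent point is the midpoint (31+77)/2 = 54; post offices left of it (closer to Firm A at 31) go to Firm A, those right go to Firm B.
  Zone III at 5 (w=200) → Firm A
  Zone II at 11 (w=450) → Firm A
  Zone I at 24 (w=250) → Firm A
  Zone IV at 38 (w=30) → Firm A
  Zone V at 80 (w=40) → Firm B
Firm A captures 930; Firm B captures 40.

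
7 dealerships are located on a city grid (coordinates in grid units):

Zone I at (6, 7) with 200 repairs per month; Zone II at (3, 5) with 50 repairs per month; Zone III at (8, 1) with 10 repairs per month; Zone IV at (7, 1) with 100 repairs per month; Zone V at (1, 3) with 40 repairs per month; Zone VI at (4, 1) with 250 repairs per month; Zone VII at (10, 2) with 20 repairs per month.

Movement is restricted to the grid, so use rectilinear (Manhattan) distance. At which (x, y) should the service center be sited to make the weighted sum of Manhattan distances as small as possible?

(4, 1)

Manhattan distance separates: Σwᵢ(|x−xᵢ|+|y−yᵢ|) = Σwᵢ|x−xᵢ| + Σwᵢ|y−yᵢ|, so x and y are optimised independently as 1-D weighted medians.
Total weight W = 670; half = 335.
x-coordinate, sorted with cumulative weight:
  x=1 (Zone V, w=40) cum 40
  x=3 (Zone II, w=50) cum 90
  x=4 (Zone VI, w=250) cum 340  ← median
  x=6 (Zone I, w=200) cum 540
  x=7 (Zone IV, w=100) cum 640
  x=8 (Zone III, w=10) cum 650
  x=10 (Zone VII, w=20) cum 670
⇒ x* = 4
y-coordinate, sorted with cumulative weight:
  y=1 (Zone III, w=10) cum 10
  y=1 (Zone IV, w=100) cum 110
  y=1 (Zone VI, w=250) cum 360  ← median
  y=2 (Zone VII, w=20) cum 380
  y=3 (Zone V, w=40) cum 420
  y=5 (Zone II, w=50) cum 470
  y=7 (Zone I, w=200) cum 670
⇒ y* = 1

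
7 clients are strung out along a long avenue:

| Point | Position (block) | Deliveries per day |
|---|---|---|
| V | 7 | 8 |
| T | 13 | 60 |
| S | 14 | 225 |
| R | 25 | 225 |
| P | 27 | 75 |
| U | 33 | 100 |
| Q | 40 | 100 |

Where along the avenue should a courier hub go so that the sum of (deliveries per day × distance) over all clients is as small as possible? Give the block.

For a sum of weighted absolute distances on a line, the optimum is the weighted median (not the mean). Total weight W = 793; half-weight = 396.5.
Sort by position and accumulate weight:
  block 7 (V, w=8) → cum 8
  block 13 (T, w=60) → cum 68
  block 14 (S, w=225) → cum 293
  block 25 (R, w=225) → cum 518  ≥ 396.5 → median here
  block 27 (P, w=75) → cum 593
  block 33 (U, w=100) → cum 693
  block 40 (Q, w=100) → cum 793
Optimal location: block 25.

x = 25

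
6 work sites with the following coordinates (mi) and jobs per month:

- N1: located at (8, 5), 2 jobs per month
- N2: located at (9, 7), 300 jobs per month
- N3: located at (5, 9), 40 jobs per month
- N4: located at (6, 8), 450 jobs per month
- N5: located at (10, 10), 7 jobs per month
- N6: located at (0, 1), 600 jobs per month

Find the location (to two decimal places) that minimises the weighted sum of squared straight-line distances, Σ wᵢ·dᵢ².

The minimiser of Σwᵢ‖p−pᵢ‖² is the weighted centroid p* = (Σwᵢpᵢ)/(Σwᵢ).
Σwᵢ = 1399.
Σwᵢxᵢ = 2·8 + 300·9 + 40·5 + 450·6 + 7·10 + 600·0 = 5686.
Σwᵢyᵢ = 2·5 + 300·7 + 40·9 + 450·8 + 7·10 + 600·1 = 6740.
x* = 5686/1399 = 4.06, y* = 6740/1399 = 4.82.

(4.06, 4.82)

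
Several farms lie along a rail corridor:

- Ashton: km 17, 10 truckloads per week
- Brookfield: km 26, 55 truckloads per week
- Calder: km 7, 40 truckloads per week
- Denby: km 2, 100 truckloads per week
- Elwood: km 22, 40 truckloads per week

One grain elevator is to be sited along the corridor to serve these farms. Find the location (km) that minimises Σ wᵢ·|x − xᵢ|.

For a sum of weighted absolute distances on a line, the optimum is the weighted median (not the mean). Total weight W = 245; half-weight = 122.5.
Sort by position and accumulate weight:
  km 2 (Denby, w=100) → cum 100
  km 7 (Calder, w=40) → cum 140  ≥ 122.5 → median here
  km 17 (Ashton, w=10) → cum 150
  km 22 (Elwood, w=40) → cum 190
  km 26 (Brookfield, w=55) → cum 245
Optimal location: km 7.

x = 7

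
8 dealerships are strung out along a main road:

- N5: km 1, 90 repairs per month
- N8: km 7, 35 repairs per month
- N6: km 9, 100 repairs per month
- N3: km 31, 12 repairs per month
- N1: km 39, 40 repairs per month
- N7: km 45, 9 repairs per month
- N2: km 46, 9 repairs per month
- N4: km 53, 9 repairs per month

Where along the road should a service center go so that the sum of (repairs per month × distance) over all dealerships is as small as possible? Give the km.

x = 9

For a sum of weighted absolute distances on a line, the optimum is the weighted median (not the mean). Total weight W = 304; half-weight = 152.
Sort by position and accumulate weight:
  km 1 (N5, w=90) → cum 90
  km 7 (N8, w=35) → cum 125
  km 9 (N6, w=100) → cum 225  ≥ 152 → median here
  km 31 (N3, w=12) → cum 237
  km 39 (N1, w=40) → cum 277
  km 45 (N7, w=9) → cum 286
  km 46 (N2, w=9) → cum 295
  km 53 (N4, w=9) → cum 304
Optimal location: km 9.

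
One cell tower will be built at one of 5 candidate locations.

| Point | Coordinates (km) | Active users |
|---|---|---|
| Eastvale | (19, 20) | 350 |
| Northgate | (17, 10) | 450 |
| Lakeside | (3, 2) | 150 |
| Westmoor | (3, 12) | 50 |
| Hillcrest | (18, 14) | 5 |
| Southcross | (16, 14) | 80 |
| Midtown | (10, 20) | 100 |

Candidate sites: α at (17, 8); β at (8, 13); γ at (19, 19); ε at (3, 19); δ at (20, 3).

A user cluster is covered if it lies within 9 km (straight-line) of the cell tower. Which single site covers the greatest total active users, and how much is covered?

Coverage radius r = 9 km; a point is covered iff (Δx)²+(Δy)² ≤ 9² = 81.
  α (17, 8): covers {Northgate, Hillcrest, Southcross} → 535
  β (8, 13): covers {Westmoor, Southcross, Midtown} → 230
  γ (19, 19): covers {Eastvale, Hillcrest, Southcross} → 435
  ε (3, 19): covers {Westmoor, Midtown} → 150
  δ (20, 3): covers {Northgate} → 450
Maximum coverage at α: 535 active users.

α, covering 535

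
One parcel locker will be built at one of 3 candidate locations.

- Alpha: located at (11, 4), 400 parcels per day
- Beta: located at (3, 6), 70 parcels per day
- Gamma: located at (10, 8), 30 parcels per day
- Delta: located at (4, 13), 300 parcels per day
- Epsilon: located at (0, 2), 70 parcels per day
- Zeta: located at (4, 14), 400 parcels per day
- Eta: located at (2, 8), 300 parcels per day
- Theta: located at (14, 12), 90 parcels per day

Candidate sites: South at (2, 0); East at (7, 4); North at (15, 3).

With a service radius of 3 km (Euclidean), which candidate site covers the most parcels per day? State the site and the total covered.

South, covering 70

Coverage radius r = 3 km; a point is covered iff (Δx)²+(Δy)² ≤ 3² = 9.
  South (2, 0): covers {Epsilon} → 70
  East (7, 4): covers {none} → 0
  North (15, 3): covers {none} → 0
Maximum coverage at South: 70 parcels per day.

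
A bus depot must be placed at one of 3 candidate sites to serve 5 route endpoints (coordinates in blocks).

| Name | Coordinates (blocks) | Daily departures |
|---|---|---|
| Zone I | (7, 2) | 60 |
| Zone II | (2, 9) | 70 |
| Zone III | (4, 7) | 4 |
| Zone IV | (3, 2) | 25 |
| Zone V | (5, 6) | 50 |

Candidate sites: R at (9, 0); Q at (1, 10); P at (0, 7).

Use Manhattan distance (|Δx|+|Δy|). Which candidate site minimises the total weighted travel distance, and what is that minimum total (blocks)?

P, total 1516 blocks

Total weighted distance at each candidate:
  R (9, 0): total = 2108
  Q (1, 10): total = 1654
  P (0, 7): total = 1516
Minimum is at P with total 1516 blocks.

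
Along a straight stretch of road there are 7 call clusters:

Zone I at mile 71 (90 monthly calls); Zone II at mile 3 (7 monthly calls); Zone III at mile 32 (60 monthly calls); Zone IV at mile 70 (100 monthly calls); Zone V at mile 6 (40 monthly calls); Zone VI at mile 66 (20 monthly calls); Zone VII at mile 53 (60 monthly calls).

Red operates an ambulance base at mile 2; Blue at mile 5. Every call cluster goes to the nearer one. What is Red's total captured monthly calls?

7

The indifferent point is the midpoint (2+5)/2 = 3.5; call clusters left of it (closer to Red at 2) go to Red, those right go to Blue.
  Zone II at 3 (w=7) → Red
  Zone V at 6 (w=40) → Blue
  Zone III at 32 (w=60) → Blue
  Zone VII at 53 (w=60) → Blue
  Zone VI at 66 (w=20) → Blue
  Zone IV at 70 (w=100) → Blue
  Zone I at 71 (w=90) → Blue
Red captures 7; Blue captures 370.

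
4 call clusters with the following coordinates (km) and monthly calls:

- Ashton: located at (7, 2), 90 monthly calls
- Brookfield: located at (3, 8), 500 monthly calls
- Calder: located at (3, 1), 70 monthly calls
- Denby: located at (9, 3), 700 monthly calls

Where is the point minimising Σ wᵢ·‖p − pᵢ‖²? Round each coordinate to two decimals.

The minimiser of Σwᵢ‖p−pᵢ‖² is the weighted centroid p* = (Σwᵢpᵢ)/(Σwᵢ).
Σwᵢ = 1360.
Σwᵢxᵢ = 90·7 + 500·3 + 70·3 + 700·9 = 8640.
Σwᵢyᵢ = 90·2 + 500·8 + 70·1 + 700·3 = 6350.
x* = 8640/1360 = 6.35, y* = 6350/1360 = 4.67.

(6.35, 4.67)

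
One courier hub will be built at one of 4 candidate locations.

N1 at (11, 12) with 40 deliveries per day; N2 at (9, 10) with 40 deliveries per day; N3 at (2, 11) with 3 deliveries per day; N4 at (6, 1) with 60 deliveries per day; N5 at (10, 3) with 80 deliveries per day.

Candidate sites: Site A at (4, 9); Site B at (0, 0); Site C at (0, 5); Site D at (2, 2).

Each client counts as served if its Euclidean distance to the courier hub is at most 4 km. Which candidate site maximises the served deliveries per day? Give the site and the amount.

Site A, covering 3

Coverage radius r = 4 km; a point is covered iff (Δx)²+(Δy)² ≤ 4² = 16.
  Site A (4, 9): covers {N3} → 3
  Site B (0, 0): covers {none} → 0
  Site C (0, 5): covers {none} → 0
  Site D (2, 2): covers {none} → 0
Maximum coverage at Site A: 3 deliveries per day.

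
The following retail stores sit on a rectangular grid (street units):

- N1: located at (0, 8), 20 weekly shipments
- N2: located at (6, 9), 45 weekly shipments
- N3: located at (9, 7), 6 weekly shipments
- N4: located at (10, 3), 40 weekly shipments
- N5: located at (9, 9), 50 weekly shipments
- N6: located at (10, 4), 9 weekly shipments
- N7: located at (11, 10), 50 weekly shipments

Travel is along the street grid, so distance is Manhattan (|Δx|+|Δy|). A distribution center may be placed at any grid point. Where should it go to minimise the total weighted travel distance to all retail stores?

(9, 9)

Manhattan distance separates: Σwᵢ(|x−xᵢ|+|y−yᵢ|) = Σwᵢ|x−xᵢ| + Σwᵢ|y−yᵢ|, so x and y are optimised independently as 1-D weighted medians.
Total weight W = 220; half = 110.
x-coordinate, sorted with cumulative weight:
  x=0 (N1, w=20) cum 20
  x=6 (N2, w=45) cum 65
  x=9 (N3, w=6) cum 71
  x=9 (N5, w=50) cum 121  ← median
  x=10 (N4, w=40) cum 161
  x=10 (N6, w=9) cum 170
  x=11 (N7, w=50) cum 220
⇒ x* = 9
y-coordinate, sorted with cumulative weight:
  y=3 (N4, w=40) cum 40
  y=4 (N6, w=9) cum 49
  y=7 (N3, w=6) cum 55
  y=8 (N1, w=20) cum 75
  y=9 (N2, w=45) cum 120  ← median
  y=9 (N5, w=50) cum 170
  y=10 (N7, w=50) cum 220
⇒ y* = 9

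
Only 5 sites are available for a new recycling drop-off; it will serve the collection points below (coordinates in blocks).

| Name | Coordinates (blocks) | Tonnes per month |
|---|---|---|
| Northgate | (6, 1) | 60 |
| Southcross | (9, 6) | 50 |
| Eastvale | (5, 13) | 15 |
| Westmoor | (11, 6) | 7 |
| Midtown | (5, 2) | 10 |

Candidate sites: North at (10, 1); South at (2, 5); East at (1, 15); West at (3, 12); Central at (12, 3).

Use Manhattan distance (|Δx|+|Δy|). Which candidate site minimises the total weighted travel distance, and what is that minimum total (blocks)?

North, total 897 blocks

Total weighted distance at each candidate:
  North (10, 1): total = 897
  South (2, 5): total = 1175
  East (1, 15): total = 2383
  West (3, 12): total = 1703
  Central (12, 3): total = 1143
Minimum is at North with total 897 blocks.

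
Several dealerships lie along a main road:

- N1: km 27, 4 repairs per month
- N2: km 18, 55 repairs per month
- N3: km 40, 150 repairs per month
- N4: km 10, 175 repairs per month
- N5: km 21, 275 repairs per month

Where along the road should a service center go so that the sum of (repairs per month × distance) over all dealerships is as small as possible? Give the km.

x = 21

For a sum of weighted absolute distances on a line, the optimum is the weighted median (not the mean). Total weight W = 659; half-weight = 329.5.
Sort by position and accumulate weight:
  km 10 (N4, w=175) → cum 175
  km 18 (N2, w=55) → cum 230
  km 21 (N5, w=275) → cum 505  ≥ 329.5 → median here
  km 27 (N1, w=4) → cum 509
  km 40 (N3, w=150) → cum 659
Optimal location: km 21.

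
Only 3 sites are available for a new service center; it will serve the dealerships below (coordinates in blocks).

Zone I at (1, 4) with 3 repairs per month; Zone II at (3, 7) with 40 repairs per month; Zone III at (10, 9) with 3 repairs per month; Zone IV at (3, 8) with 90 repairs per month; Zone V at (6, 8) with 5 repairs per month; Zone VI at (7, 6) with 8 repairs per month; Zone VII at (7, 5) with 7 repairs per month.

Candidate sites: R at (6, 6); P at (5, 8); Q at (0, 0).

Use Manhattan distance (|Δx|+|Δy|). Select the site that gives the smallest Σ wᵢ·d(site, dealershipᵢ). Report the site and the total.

P, total 414 blocks

Total weighted distance at each candidate:
  R (6, 6): total = 684
  P (5, 8): total = 414
  Q (0, 0): total = 1720
Minimum is at P with total 414 blocks.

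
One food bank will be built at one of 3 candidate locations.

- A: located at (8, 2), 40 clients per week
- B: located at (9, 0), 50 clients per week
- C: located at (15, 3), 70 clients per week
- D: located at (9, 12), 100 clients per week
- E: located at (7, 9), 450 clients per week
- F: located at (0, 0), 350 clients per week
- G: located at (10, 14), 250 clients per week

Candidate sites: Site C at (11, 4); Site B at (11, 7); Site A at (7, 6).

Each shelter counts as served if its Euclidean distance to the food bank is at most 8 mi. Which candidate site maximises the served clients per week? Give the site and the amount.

Coverage radius r = 8 mi; a point is covered iff (Δx)²+(Δy)² ≤ 8² = 64.
  Site C (11, 4): covers {A, B, C, E} → 610
  Site B (11, 7): covers {A, B, C, D, E, G} → 960
  Site A (7, 6): covers {A, B, D, E} → 640
Maximum coverage at Site B: 960 clients per week.

Site B, covering 960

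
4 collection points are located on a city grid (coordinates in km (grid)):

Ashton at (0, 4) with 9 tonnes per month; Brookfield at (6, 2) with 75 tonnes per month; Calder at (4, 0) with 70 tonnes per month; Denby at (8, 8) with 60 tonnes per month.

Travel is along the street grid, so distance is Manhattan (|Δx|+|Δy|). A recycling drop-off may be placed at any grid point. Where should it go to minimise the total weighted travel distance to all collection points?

Manhattan distance separates: Σwᵢ(|x−xᵢ|+|y−yᵢ|) = Σwᵢ|x−xᵢ| + Σwᵢ|y−yᵢ|, so x and y are optimised independently as 1-D weighted medians.
Total weight W = 214; half = 107.
x-coordinate, sorted with cumulative weight:
  x=0 (Ashton, w=9) cum 9
  x=4 (Calder, w=70) cum 79
  x=6 (Brookfield, w=75) cum 154  ← median
  x=8 (Denby, w=60) cum 214
⇒ x* = 6
y-coordinate, sorted with cumulative weight:
  y=0 (Calder, w=70) cum 70
  y=2 (Brookfield, w=75) cum 145  ← median
  y=4 (Ashton, w=9) cum 154
  y=8 (Denby, w=60) cum 214
⇒ y* = 2

(6, 2)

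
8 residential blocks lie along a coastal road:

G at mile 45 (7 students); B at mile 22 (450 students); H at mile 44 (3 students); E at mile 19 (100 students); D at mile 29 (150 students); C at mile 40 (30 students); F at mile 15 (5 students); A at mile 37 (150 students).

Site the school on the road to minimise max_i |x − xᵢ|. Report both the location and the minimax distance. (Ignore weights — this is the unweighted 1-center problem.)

The 1-center on a line is the midpoint of the two extreme points: leftmost at 15, rightmost at 45.
Optimal location = (15 + 45)/2 = 30; maximum distance = (45 − 15)/2 = 15.

location 30, max distance 15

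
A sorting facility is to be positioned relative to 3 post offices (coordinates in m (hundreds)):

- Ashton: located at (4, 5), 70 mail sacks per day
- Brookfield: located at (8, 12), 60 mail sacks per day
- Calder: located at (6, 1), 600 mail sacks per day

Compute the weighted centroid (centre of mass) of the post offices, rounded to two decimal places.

The minimiser of Σwᵢ‖p−pᵢ‖² is the weighted centroid p* = (Σwᵢpᵢ)/(Σwᵢ).
Σwᵢ = 730.
Σwᵢxᵢ = 70·4 + 60·8 + 600·6 = 4360.
Σwᵢyᵢ = 70·5 + 60·12 + 600·1 = 1670.
x* = 4360/730 = 5.97, y* = 1670/730 = 2.29.

(5.97, 2.29)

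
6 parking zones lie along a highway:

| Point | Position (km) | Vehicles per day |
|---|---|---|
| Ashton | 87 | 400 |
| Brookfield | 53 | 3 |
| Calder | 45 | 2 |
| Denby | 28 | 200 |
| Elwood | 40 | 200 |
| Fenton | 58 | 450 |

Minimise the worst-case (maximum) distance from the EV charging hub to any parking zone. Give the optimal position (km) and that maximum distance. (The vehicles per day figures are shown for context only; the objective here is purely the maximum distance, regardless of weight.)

location 57.5, max distance 29.5

The 1-center on a line is the midpoint of the two extreme points: leftmost at 28, rightmost at 87.
Optimal location = (28 + 87)/2 = 57.5; maximum distance = (87 − 28)/2 = 29.5.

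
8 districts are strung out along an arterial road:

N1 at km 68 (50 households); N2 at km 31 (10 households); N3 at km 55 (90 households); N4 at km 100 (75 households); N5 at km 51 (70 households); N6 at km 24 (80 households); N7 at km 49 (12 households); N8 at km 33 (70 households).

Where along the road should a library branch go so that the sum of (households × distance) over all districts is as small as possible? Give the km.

x = 51

For a sum of weighted absolute distances on a line, the optimum is the weighted median (not the mean). Total weight W = 457; half-weight = 228.5.
Sort by position and accumulate weight:
  km 24 (N6, w=80) → cum 80
  km 31 (N2, w=10) → cum 90
  km 33 (N8, w=70) → cum 160
  km 49 (N7, w=12) → cum 172
  km 51 (N5, w=70) → cum 242  ≥ 228.5 → median here
  km 55 (N3, w=90) → cum 332
  km 68 (N1, w=50) → cum 382
  km 100 (N4, w=75) → cum 457
Optimal location: km 51.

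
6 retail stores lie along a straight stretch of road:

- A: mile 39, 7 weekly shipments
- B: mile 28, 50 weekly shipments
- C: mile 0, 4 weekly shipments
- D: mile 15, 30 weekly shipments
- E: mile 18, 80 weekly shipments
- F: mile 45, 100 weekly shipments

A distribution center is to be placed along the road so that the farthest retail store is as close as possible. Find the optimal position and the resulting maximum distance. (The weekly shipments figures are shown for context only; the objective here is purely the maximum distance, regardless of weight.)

location 22.5, max distance 22.5

The 1-center on a line is the midpoint of the two extreme points: leftmost at 0, rightmost at 45.
Optimal location = (0 + 45)/2 = 22.5; maximum distance = (45 − 0)/2 = 22.5.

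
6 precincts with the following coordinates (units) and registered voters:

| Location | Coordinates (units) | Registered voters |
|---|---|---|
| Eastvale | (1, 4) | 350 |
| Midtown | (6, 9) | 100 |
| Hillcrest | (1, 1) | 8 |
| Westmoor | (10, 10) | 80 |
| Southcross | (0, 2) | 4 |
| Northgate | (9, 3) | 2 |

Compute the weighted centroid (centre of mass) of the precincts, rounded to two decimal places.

The minimiser of Σwᵢ‖p−pᵢ‖² is the weighted centroid p* = (Σwᵢpᵢ)/(Σwᵢ).
Σwᵢ = 544.
Σwᵢxᵢ = 350·1 + 100·6 + 8·1 + 80·10 + 4·0 + 2·9 = 1776.
Σwᵢyᵢ = 350·4 + 100·9 + 8·1 + 80·10 + 4·2 + 2·3 = 3122.
x* = 1776/544 = 3.26, y* = 3122/544 = 5.74.

(3.26, 5.74)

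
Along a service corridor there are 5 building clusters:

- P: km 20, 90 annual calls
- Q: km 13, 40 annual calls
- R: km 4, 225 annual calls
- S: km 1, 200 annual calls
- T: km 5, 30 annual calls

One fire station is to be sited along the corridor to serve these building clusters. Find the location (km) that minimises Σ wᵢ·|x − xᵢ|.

x = 4

For a sum of weighted absolute distances on a line, the optimum is the weighted median (not the mean). Total weight W = 585; half-weight = 292.5.
Sort by position and accumulate weight:
  km 1 (S, w=200) → cum 200
  km 4 (R, w=225) → cum 425  ≥ 292.5 → median here
  km 5 (T, w=30) → cum 455
  km 13 (Q, w=40) → cum 495
  km 20 (P, w=90) → cum 585
Optimal location: km 4.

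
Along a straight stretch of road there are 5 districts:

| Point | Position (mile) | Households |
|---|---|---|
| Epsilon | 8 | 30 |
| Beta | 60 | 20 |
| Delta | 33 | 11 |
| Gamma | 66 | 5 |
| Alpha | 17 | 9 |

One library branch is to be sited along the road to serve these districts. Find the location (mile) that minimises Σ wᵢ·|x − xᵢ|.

x = 17

For a sum of weighted absolute distances on a line, the optimum is the weighted median (not the mean). Total weight W = 75; half-weight = 37.5.
Sort by position and accumulate weight:
  mile 8 (Epsilon, w=30) → cum 30
  mile 17 (Alpha, w=9) → cum 39  ≥ 37.5 → median here
  mile 33 (Delta, w=11) → cum 50
  mile 60 (Beta, w=20) → cum 70
  mile 66 (Gamma, w=5) → cum 75
Optimal location: mile 17.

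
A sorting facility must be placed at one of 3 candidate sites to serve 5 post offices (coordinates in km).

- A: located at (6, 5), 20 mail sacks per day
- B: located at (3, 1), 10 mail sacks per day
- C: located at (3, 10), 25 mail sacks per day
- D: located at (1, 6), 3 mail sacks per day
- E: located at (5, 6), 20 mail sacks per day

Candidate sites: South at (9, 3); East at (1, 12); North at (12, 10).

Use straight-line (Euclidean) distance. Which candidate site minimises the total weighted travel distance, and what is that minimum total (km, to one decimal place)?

Total weighted distance at each candidate:
  South (9, 3): total = 491.5
  East (1, 12): total = 516.8
  North (12, 10): total = 704.8
Minimum is at South with total 491.5 km.

South, total 491.5 km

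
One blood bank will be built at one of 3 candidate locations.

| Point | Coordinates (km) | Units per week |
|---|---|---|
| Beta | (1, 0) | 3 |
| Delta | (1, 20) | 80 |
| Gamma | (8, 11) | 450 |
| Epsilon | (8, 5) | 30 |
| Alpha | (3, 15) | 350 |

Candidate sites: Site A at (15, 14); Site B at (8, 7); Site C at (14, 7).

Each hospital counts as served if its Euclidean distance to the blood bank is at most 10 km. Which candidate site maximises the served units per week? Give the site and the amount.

Coverage radius r = 10 km; a point is covered iff (Δx)²+(Δy)² ≤ 10² = 100.
  Site A (15, 14): covers {Gamma} → 450
  Site B (8, 7): covers {Beta, Gamma, Epsilon, Alpha} → 833
  Site C (14, 7): covers {Gamma, Epsilon} → 480
Maximum coverage at Site B: 833 units per week.

Site B, covering 833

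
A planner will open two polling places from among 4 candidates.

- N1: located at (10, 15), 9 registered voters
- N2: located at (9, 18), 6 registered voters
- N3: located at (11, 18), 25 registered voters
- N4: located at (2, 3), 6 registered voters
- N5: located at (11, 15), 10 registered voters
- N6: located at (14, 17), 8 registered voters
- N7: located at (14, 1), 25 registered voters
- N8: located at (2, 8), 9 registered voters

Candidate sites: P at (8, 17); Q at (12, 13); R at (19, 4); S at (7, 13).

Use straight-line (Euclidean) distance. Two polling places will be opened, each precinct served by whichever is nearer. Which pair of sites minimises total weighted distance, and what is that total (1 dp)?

Evaluate every pair (each demand assigned to the nearer of the two):
  {P, R}: total = 531.6
  {Q, R}: total = 577.3
  {R, S}: total = 610.6
  {P, Q}: total = 657.5
  {P, S}: total = 675.1
  {Q, S}: total = 678.2
Best pair: {P, R} with total 531.6.

{P, R}, total 531.6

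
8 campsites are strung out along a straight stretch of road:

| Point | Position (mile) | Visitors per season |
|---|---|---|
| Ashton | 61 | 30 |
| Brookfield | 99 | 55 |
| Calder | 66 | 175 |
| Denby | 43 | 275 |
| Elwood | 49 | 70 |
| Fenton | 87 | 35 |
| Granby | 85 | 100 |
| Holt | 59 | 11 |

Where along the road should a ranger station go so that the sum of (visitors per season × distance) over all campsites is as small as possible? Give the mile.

x = 61

For a sum of weighted absolute distances on a line, the optimum is the weighted median (not the mean). Total weight W = 751; half-weight = 375.5.
Sort by position and accumulate weight:
  mile 43 (Denby, w=275) → cum 275
  mile 49 (Elwood, w=70) → cum 345
  mile 59 (Holt, w=11) → cum 356
  mile 61 (Ashton, w=30) → cum 386  ≥ 375.5 → median here
  mile 66 (Calder, w=175) → cum 561
  mile 85 (Granby, w=100) → cum 661
  mile 87 (Fenton, w=35) → cum 696
  mile 99 (Brookfield, w=55) → cum 751
Optimal location: mile 61.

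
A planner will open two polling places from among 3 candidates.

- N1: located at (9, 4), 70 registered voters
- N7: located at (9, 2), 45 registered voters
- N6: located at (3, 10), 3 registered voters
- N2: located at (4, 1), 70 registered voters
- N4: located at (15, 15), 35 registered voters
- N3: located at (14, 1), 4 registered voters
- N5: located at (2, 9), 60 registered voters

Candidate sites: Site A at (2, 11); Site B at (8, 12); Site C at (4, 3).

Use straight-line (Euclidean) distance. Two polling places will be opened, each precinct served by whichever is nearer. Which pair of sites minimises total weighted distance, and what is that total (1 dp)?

Evaluate every pair (each demand assigned to the nearer of the two):
  {Site A, Site C}: total = 1367.5
  {Site B, Site C}: total = 1429.4
  {Site A, Site B}: total = 2171.4
Best pair: {Site A, Site C} with total 1367.5.

{Site A, Site C}, total 1367.5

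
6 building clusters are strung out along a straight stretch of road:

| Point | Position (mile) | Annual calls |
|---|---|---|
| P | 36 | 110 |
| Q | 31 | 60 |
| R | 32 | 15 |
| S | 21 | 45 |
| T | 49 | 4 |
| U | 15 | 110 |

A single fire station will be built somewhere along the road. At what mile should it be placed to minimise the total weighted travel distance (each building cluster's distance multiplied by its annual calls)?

For a sum of weighted absolute distances on a line, the optimum is the weighted median (not the mean). Total weight W = 344; half-weight = 172.
Sort by position and accumulate weight:
  mile 15 (U, w=110) → cum 110
  mile 21 (S, w=45) → cum 155
  mile 31 (Q, w=60) → cum 215  ≥ 172 → median here
  mile 32 (R, w=15) → cum 230
  mile 36 (P, w=110) → cum 340
  mile 49 (T, w=4) → cum 344
Optimal location: mile 31.

x = 31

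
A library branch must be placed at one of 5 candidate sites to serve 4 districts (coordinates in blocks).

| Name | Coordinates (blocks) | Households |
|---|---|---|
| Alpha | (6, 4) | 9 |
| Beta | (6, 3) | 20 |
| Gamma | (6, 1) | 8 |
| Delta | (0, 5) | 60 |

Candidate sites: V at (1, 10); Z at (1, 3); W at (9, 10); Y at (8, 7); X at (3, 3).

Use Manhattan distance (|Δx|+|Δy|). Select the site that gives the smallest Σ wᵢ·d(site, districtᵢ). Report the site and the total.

Total weighted distance at each candidate:
  V (1, 10): total = 811
  Z (1, 3): total = 390
  W (9, 10): total = 1217
  Y (8, 7): total = 829
  X (3, 3): total = 436
Minimum is at Z with total 390 blocks.

Z, total 390 blocks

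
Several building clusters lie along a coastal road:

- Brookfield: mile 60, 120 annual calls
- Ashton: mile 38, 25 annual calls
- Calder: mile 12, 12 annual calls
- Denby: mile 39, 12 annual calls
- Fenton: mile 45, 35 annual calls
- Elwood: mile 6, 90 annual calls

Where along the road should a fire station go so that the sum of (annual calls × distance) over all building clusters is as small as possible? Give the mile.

x = 45

For a sum of weighted absolute distances on a line, the optimum is the weighted median (not the mean). Total weight W = 294; half-weight = 147.
Sort by position and accumulate weight:
  mile 6 (Elwood, w=90) → cum 90
  mile 12 (Calder, w=12) → cum 102
  mile 38 (Ashton, w=25) → cum 127
  mile 39 (Denby, w=12) → cum 139
  mile 45 (Fenton, w=35) → cum 174  ≥ 147 → median here
  mile 60 (Brookfield, w=120) → cum 294
Optimal location: mile 45.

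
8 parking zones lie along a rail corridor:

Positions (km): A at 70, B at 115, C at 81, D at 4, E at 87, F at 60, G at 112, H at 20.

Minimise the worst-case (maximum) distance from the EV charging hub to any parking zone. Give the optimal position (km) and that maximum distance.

location 59.5, max distance 55.5

The 1-center on a line is the midpoint of the two extreme points: leftmost at 4, rightmost at 115.
Optimal location = (4 + 115)/2 = 59.5; maximum distance = (115 − 4)/2 = 55.5.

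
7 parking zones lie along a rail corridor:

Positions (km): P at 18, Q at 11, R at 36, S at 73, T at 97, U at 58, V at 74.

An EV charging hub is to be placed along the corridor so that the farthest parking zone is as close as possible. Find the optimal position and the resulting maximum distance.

location 54, max distance 43

The 1-center on a line is the midpoint of the two extreme points: leftmost at 11, rightmost at 97.
Optimal location = (11 + 97)/2 = 54; maximum distance = (97 − 11)/2 = 43.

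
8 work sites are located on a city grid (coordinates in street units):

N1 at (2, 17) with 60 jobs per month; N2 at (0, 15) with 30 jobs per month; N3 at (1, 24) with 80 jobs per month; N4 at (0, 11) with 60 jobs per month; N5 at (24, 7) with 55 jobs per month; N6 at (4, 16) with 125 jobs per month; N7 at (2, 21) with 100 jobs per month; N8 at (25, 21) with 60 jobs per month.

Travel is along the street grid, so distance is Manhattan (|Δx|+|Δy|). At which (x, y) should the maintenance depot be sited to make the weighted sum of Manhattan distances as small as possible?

Manhattan distance separates: Σwᵢ(|x−xᵢ|+|y−yᵢ|) = Σwᵢ|x−xᵢ| + Σwᵢ|y−yᵢ|, so x and y are optimised independently as 1-D weighted medians.
Total weight W = 570; half = 285.
x-coordinate, sorted with cumulative weight:
  x=0 (N2, w=30) cum 30
  x=0 (N4, w=60) cum 90
  x=1 (N3, w=80) cum 170
  x=2 (N1, w=60) cum 230
  x=2 (N7, w=100) cum 330  ← median
  x=4 (N6, w=125) cum 455
  x=24 (N5, w=55) cum 510
  x=25 (N8, w=60) cum 570
⇒ x* = 2
y-coordinate, sorted with cumulative weight:
  y=7 (N5, w=55) cum 55
  y=11 (N4, w=60) cum 115
  y=15 (N2, w=30) cum 145
  y=16 (N6, w=125) cum 270
  y=17 (N1, w=60) cum 330  ← median
  y=21 (N7, w=100) cum 430
  y=21 (N8, w=60) cum 490
  y=24 (N3, w=80) cum 570
⇒ y* = 17

(2, 17)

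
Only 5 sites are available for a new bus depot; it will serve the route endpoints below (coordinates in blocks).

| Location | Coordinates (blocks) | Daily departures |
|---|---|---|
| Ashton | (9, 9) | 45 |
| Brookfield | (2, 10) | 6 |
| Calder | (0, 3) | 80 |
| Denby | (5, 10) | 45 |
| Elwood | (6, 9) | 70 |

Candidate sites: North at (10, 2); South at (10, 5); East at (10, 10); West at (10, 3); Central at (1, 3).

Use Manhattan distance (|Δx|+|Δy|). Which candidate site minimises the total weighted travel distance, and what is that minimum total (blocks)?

Total weighted distance at each candidate:
  North (10, 2): total = 2691
  South (10, 5): total = 2273
  East (10, 10): total = 2073
  West (10, 3): total = 2445
  Central (1, 3): total = 2023
Minimum is at Central with total 2023 blocks.

Central, total 2023 blocks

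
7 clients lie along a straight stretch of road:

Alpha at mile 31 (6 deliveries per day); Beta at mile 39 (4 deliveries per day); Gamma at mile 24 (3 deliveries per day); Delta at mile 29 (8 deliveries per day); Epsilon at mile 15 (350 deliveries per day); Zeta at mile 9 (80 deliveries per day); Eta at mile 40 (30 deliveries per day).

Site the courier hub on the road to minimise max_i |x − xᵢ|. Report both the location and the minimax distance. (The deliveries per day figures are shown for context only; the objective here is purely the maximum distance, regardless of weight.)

location 24.5, max distance 15.5

The 1-center on a line is the midpoint of the two extreme points: leftmost at 9, rightmost at 40.
Optimal location = (9 + 40)/2 = 24.5; maximum distance = (40 − 9)/2 = 15.5.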